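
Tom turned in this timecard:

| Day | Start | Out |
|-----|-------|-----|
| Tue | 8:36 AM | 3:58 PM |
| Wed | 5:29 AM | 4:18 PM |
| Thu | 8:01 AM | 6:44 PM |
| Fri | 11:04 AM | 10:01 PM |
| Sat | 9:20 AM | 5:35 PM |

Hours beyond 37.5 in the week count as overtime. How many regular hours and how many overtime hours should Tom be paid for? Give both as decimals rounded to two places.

Regular 37.50 hours, overtime 10.60 hours

Tue: 8:36 AM–3:58 PM = 7 h 22 min
Wed: 5:29 AM–4:18 PM = 10 h 49 min
Thu: 8:01 AM–6:44 PM = 10 h 43 min
Fri: 11:04 AM–10:01 PM = 10 h 57 min
Sat: 9:20 AM–5:35 PM = 8 h 15 min
Total worked: 48 h 6 min = 48.10 h.
Threshold 37.5 h → overtime 10 h 36 min, regular 37 h 30 min.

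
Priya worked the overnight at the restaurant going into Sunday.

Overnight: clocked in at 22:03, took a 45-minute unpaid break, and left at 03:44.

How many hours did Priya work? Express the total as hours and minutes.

Overnight: 22:03 → midnight = 1 h 57 min; midnight → 03:44 = 3 h 44 min; span 5 h 41 min; less 45 min break → 4 h 56 min

4 h 56 min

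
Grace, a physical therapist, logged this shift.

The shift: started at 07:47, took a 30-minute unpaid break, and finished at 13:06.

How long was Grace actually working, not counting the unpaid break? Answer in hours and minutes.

4 h 49 min

The shift: 07:47–13:06 = 5 h 19 min; less 30 min break → 4 h 49 min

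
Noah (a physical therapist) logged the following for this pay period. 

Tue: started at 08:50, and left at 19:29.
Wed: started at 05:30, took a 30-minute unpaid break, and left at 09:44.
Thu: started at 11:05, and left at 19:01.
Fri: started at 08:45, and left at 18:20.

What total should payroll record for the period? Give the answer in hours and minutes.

Tue: 08:50–19:29 = 10 h 39 min
Wed: 05:30–09:44 = 4 h 14 min; less 30 min break → 3 h 44 min
Thu: 11:05–19:01 = 7 h 56 min
Fri: 08:45–18:20 = 9 h 35 min
Total: 10 h 39 min + 3 h 44 min + 7 h 56 min + 9 h 35 min = 31 h 54 min.

31 h 54 min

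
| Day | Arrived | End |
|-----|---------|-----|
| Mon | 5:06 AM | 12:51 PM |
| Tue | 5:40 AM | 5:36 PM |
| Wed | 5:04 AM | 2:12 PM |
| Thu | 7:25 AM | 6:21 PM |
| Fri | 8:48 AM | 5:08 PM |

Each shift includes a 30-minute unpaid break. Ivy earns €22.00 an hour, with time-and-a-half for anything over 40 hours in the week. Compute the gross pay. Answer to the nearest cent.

€1064.25

Mon: 5:06 AM–12:51 PM = 7 h 45 min; less 30 min break → 7 h 15 min
Tue: 5:40 AM–5:36 PM = 11 h 56 min; less 30 min break → 11 h 26 min
Wed: 5:04 AM–2:12 PM = 9 h 8 min; less 30 min break → 8 h 38 min
Thu: 7:25 AM–6:21 PM = 10 h 56 min; less 30 min break → 10 h 26 min
Fri: 8:48 AM–5:08 PM = 8 h 20 min; less 30 min break → 7 h 50 min
Total worked: 45 h 35 min = 2735 min.
Regular 40 h 0 min = 2400 min at €22.00/h; overtime 5 h 35 min = 335 min at €33.00/h.
Pay = (2400 × €22.00 + 335 × €33.00) ÷ 60 = €1064.25.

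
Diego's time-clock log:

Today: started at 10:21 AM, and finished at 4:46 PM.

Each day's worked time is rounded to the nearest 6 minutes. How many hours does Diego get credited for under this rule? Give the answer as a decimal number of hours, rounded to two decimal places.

Today: 10:21 AM–4:46 PM = 6 h 25 min → rounds to 6 h 24 min

6.40 hours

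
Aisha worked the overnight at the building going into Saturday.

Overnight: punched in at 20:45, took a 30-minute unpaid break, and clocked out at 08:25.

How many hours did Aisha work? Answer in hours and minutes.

11 h 10 min

Overnight: 20:45 → midnight = 3 h 15 min; midnight → 08:25 = 8 h 25 min; span 11 h 40 min; less 30 min break → 11 h 10 min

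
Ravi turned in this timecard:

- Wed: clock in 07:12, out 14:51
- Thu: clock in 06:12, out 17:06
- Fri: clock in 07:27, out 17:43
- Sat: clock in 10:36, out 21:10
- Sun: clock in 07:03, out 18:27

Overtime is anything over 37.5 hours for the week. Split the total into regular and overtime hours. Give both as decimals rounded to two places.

Wed: 07:12–14:51 = 7 h 39 min
Thu: 06:12–17:06 = 10 h 54 min
Fri: 07:27–17:43 = 10 h 16 min
Sat: 10:36–21:10 = 10 h 34 min
Sun: 07:03–18:27 = 11 h 24 min
Total worked: 50 h 47 min = 50.78 h.
Threshold 37.5 h → overtime 13 h 17 min, regular 37 h 30 min.

Regular 37.50 hours, overtime 13.28 hours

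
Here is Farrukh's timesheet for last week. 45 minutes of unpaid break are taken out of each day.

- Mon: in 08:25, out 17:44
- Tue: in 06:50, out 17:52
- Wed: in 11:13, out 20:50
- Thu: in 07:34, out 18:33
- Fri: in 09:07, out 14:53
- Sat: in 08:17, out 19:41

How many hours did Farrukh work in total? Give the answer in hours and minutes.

Mon: 08:25–17:44 = 9 h 19 min; less 45 min break → 8 h 34 min
Tue: 06:50–17:52 = 11 h 2 min; less 45 min break → 10 h 17 min
Wed: 11:13–20:50 = 9 h 37 min; less 45 min break → 8 h 52 min
Thu: 07:34–18:33 = 10 h 59 min; less 45 min break → 10 h 14 min
Fri: 09:07–14:53 = 5 h 46 min; less 45 min break → 5 h 1 min
Sat: 08:17–19:41 = 11 h 24 min; less 45 min break → 10 h 39 min
Total: 8 h 34 min + 10 h 17 min + 8 h 52 min + 10 h 14 min + 5 h 1 min + 10 h 39 min = 53 h 37 min.

53 h 37 min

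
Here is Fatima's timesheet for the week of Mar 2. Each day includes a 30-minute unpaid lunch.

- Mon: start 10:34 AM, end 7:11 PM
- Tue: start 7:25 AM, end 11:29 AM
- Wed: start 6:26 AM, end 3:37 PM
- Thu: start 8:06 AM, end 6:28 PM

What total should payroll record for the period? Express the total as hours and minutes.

Mon: 10:34 AM–7:11 PM = 8 h 37 min; less 30 min break → 8 h 7 min
Tue: 7:25 AM–11:29 AM = 4 h 4 min; less 30 min break → 3 h 34 min
Wed: 6:26 AM–3:37 PM = 9 h 11 min; less 30 min break → 8 h 41 min
Thu: 8:06 AM–6:28 PM = 10 h 22 min; less 30 min break → 9 h 52 min
Total: 8 h 7 min + 3 h 34 min + 8 h 41 min + 9 h 52 min = 30 h 14 min.

30 h 14 min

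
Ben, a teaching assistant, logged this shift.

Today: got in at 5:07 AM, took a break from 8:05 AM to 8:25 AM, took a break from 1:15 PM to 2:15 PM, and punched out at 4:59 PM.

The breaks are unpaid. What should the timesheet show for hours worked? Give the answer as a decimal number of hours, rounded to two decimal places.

10.53 hours

Today: 5:07 AM–4:59 PM = 11 h 52 min; less 80 min break → 10 h 32 min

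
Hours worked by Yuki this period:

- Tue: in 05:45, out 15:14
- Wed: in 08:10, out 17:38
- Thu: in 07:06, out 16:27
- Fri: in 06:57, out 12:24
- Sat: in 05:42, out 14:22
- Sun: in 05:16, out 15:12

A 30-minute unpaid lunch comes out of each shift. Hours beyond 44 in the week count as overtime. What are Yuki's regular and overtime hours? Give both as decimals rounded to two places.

Tue: 05:45–15:14 = 9 h 29 min; less 30 min break → 8 h 59 min
Wed: 08:10–17:38 = 9 h 28 min; less 30 min break → 8 h 58 min
Thu: 07:06–16:27 = 9 h 21 min; less 30 min break → 8 h 51 min
Fri: 06:57–12:24 = 5 h 27 min; less 30 min break → 4 h 57 min
Sat: 05:42–14:22 = 8 h 40 min; less 30 min break → 8 h 10 min
Sun: 05:16–15:12 = 9 h 56 min; less 30 min break → 9 h 26 min
Total worked: 49 h 21 min = 49.35 h.
Threshold 44 h → overtime 5 h 21 min, regular 44 h 0 min.

Regular 44.00 hours, overtime 5.35 hours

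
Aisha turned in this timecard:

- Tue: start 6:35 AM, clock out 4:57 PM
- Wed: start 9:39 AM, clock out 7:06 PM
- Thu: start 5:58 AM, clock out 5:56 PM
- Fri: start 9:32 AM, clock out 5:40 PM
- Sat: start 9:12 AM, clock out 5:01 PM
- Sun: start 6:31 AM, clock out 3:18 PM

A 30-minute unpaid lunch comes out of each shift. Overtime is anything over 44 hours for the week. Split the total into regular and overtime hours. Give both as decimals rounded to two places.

Tue: 6:35 AM–4:57 PM = 10 h 22 min; less 30 min break → 9 h 52 min
Wed: 9:39 AM–7:06 PM = 9 h 27 min; less 30 min break → 8 h 57 min
Thu: 5:58 AM–5:56 PM = 11 h 58 min; less 30 min break → 11 h 28 min
Fri: 9:32 AM–5:40 PM = 8 h 8 min; less 30 min break → 7 h 38 min
Sat: 9:12 AM–5:01 PM = 7 h 49 min; less 30 min break → 7 h 19 min
Sun: 6:31 AM–3:18 PM = 8 h 47 min; less 30 min break → 8 h 17 min
Total worked: 53 h 31 min = 53.52 h.
Threshold 44 h → overtime 9 h 31 min, regular 44 h 0 min.

Regular 44.00 hours, overtime 9.52 hours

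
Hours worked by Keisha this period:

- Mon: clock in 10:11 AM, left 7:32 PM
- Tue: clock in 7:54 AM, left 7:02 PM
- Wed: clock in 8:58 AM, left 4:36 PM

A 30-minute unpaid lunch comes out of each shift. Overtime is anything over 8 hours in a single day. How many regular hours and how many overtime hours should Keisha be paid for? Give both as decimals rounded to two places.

Regular 23.13 hours, overtime 3.48 hours

Mon: 10:11 AM–7:32 PM = 9 h 21 min; less 30 min break → 8 h 51 min
Tue: 7:54 AM–7:02 PM = 11 h 8 min; less 30 min break → 10 h 38 min
Wed: 8:58 AM–4:36 PM = 7 h 38 min; less 30 min break → 7 h 8 min
Mon reg 8 h 0 min / OT 0 h 51 min; Tue reg 8 h 0 min / OT 2 h 38 min; Wed reg 7 h 8 min / OT 0 h 0 min.
Totals: regular 23 h 8 min, overtime 3 h 29 min.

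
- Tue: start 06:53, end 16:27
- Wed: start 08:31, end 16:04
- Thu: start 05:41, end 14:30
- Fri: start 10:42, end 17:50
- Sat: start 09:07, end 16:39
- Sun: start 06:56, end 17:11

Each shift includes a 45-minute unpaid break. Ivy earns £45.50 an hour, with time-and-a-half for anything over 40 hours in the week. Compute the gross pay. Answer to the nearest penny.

Tue: 06:53–16:27 = 9 h 34 min; less 45 min break → 8 h 49 min
Wed: 08:31–16:04 = 7 h 33 min; less 45 min break → 6 h 48 min
Thu: 05:41–14:30 = 8 h 49 min; less 45 min break → 8 h 4 min
Fri: 10:42–17:50 = 7 h 8 min; less 45 min break → 6 h 23 min
Sat: 09:07–16:39 = 7 h 32 min; less 45 min break → 6 h 47 min
Sun: 06:56–17:11 = 10 h 15 min; less 45 min break → 9 h 30 min
Total worked: 46 h 21 min = 2781 min.
Regular 40 h 0 min = 2400 min at £45.50/h; overtime 6 h 21 min = 381 min at £68.25/h.
Pay = (2400 × £45.50 + 381 × £68.25) ÷ 60 = £2253.39.

£2253.39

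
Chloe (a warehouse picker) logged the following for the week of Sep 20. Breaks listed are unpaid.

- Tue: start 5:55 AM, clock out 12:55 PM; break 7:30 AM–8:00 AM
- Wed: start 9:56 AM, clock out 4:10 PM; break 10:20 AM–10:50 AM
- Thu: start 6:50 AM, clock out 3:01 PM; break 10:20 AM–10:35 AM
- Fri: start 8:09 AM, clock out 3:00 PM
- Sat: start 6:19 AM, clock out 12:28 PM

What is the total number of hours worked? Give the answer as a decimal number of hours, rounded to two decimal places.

Tue: 5:55 AM–12:55 PM = 7 h 0 min; less 30 min break → 6 h 30 min
Wed: 9:56 AM–4:10 PM = 6 h 14 min; less 30 min break → 5 h 44 min
Thu: 6:50 AM–3:01 PM = 8 h 11 min; less 15 min break → 7 h 56 min
Fri: 8:09 AM–3:00 PM = 6 h 51 min
Sat: 6:19 AM–12:28 PM = 6 h 9 min
Total: 6 h 30 min + 5 h 44 min + 7 h 56 min + 6 h 51 min + 6 h 9 min = 33 h 10 min.

33.17 hours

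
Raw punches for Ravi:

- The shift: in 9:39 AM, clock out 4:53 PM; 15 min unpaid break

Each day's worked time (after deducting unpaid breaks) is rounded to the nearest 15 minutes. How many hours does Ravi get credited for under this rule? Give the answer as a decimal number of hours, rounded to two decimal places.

7.00 hours

The shift: 9:39 AM–4:53 PM = 7 h 14 min − 15 min = 6 h 59 min → rounds to 7 h 0 min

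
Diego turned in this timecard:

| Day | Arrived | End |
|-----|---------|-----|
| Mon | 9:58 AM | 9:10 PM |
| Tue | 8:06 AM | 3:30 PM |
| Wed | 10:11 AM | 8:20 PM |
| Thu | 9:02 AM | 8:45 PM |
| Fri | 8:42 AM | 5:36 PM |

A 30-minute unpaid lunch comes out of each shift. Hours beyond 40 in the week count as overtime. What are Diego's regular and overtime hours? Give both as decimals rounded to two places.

Regular 40.00 hours, overtime 6.87 hours

Mon: 9:58 AM–9:10 PM = 11 h 12 min; less 30 min break → 10 h 42 min
Tue: 8:06 AM–3:30 PM = 7 h 24 min; less 30 min break → 6 h 54 min
Wed: 10:11 AM–8:20 PM = 10 h 9 min; less 30 min break → 9 h 39 min
Thu: 9:02 AM–8:45 PM = 11 h 43 min; less 30 min break → 11 h 13 min
Fri: 8:42 AM–5:36 PM = 8 h 54 min; less 30 min break → 8 h 24 min
Total worked: 46 h 52 min = 46.87 h.
Threshold 40 h → overtime 6 h 52 min, regular 40 h 0 min.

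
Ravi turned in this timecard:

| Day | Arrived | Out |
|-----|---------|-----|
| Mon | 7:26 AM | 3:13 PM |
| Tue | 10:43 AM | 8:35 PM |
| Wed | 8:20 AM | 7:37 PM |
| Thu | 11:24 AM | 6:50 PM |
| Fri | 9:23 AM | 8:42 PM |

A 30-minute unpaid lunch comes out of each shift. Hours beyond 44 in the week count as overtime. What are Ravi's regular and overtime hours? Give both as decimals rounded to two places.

Regular 44.00 hours, overtime 1.18 hours

Mon: 7:26 AM–3:13 PM = 7 h 47 min; less 30 min break → 7 h 17 min
Tue: 10:43 AM–8:35 PM = 9 h 52 min; less 30 min break → 9 h 22 min
Wed: 8:20 AM–7:37 PM = 11 h 17 min; less 30 min break → 10 h 47 min
Thu: 11:24 AM–6:50 PM = 7 h 26 min; less 30 min break → 6 h 56 min
Fri: 9:23 AM–8:42 PM = 11 h 19 min; less 30 min break → 10 h 49 min
Total worked: 45 h 11 min = 45.18 h.
Threshold 44 h → overtime 1 h 11 min, regular 44 h 0 min.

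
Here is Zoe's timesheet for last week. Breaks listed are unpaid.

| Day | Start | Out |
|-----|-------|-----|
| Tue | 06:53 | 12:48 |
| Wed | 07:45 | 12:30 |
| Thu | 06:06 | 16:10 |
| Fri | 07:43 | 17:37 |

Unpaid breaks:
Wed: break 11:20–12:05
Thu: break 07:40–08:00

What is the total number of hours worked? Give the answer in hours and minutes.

29 h 33 min

Tue: 06:53–12:48 = 5 h 55 min
Wed: 07:45–12:30 = 4 h 45 min; less 45 min break → 4 h 0 min
Thu: 06:06–16:10 = 10 h 4 min; less 20 min break → 9 h 44 min
Fri: 07:43–17:37 = 9 h 54 min
Total: 5 h 55 min + 4 h 0 min + 9 h 44 min + 9 h 54 min = 29 h 33 min.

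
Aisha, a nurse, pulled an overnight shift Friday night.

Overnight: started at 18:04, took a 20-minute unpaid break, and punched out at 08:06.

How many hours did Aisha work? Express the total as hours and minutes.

13 h 42 min

Overnight: 18:04 → midnight = 5 h 56 min; midnight → 08:06 = 8 h 6 min; span 14 h 2 min; less 20 min break → 13 h 42 min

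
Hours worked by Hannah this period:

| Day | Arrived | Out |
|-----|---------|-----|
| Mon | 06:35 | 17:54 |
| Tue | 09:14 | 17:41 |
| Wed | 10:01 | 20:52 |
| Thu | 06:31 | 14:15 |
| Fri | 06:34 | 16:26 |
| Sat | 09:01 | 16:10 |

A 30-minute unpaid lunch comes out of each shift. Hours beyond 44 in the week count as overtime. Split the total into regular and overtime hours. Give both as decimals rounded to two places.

Regular 44.00 hours, overtime 8.37 hours

Mon: 06:35–17:54 = 11 h 19 min; less 30 min break → 10 h 49 min
Tue: 09:14–17:41 = 8 h 27 min; less 30 min break → 7 h 57 min
Wed: 10:01–20:52 = 10 h 51 min; less 30 min break → 10 h 21 min
Thu: 06:31–14:15 = 7 h 44 min; less 30 min break → 7 h 14 min
Fri: 06:34–16:26 = 9 h 52 min; less 30 min break → 9 h 22 min
Sat: 09:01–16:10 = 7 h 9 min; less 30 min break → 6 h 39 min
Total worked: 52 h 22 min = 52.37 h.
Threshold 44 h → overtime 8 h 22 min, regular 44 h 0 min.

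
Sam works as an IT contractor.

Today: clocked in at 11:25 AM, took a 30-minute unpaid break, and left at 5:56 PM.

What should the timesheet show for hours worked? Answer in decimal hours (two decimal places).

Today: 11:25 AM–5:56 PM = 6 h 31 min; less 30 min break → 6 h 1 min

6.02 hours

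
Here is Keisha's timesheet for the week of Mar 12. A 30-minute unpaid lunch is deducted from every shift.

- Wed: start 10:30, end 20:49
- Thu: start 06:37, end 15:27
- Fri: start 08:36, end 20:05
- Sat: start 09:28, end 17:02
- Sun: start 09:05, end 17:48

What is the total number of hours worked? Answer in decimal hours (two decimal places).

Wed: 10:30–20:49 = 10 h 19 min; less 30 min break → 9 h 49 min
Thu: 06:37–15:27 = 8 h 50 min; less 30 min break → 8 h 20 min
Fri: 08:36–20:05 = 11 h 29 min; less 30 min break → 10 h 59 min
Sat: 09:28–17:02 = 7 h 34 min; less 30 min break → 7 h 4 min
Sun: 09:05–17:48 = 8 h 43 min; less 30 min break → 8 h 13 min
Total: 9 h 49 min + 8 h 20 min + 10 h 59 min + 7 h 4 min + 8 h 13 min = 44 h 25 min.

44.42 hours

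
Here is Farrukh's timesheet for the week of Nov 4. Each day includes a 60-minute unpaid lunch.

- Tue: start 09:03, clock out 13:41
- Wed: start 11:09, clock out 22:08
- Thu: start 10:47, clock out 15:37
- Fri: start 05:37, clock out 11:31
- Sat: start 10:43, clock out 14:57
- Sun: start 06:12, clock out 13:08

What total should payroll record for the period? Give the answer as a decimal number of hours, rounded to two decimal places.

31.52 hours

Tue: 09:03–13:41 = 4 h 38 min; less 60 min break → 3 h 38 min
Wed: 11:09–22:08 = 10 h 59 min; less 60 min break → 9 h 59 min
Thu: 10:47–15:37 = 4 h 50 min; less 60 min break → 3 h 50 min
Fri: 05:37–11:31 = 5 h 54 min; less 60 min break → 4 h 54 min
Sat: 10:43–14:57 = 4 h 14 min; less 60 min break → 3 h 14 min
Sun: 06:12–13:08 = 6 h 56 min; less 60 min break → 5 h 56 min
Total: 3 h 38 min + 9 h 59 min + 3 h 50 min + 4 h 54 min + 3 h 14 min + 5 h 56 min = 31 h 31 min.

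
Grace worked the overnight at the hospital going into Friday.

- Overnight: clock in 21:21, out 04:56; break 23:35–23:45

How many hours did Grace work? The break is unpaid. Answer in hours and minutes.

Overnight: 21:21 → midnight = 2 h 39 min; midnight → 04:56 = 4 h 56 min; span 7 h 35 min; less 10 min break → 7 h 25 min

7 h 25 min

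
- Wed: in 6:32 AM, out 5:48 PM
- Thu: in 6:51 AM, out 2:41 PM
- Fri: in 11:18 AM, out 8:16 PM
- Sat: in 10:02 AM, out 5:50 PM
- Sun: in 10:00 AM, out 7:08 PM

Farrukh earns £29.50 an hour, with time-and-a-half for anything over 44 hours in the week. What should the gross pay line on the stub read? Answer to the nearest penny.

Wed: 6:32 AM–5:48 PM = 11 h 16 min
Thu: 6:51 AM–2:41 PM = 7 h 50 min
Fri: 11:18 AM–8:16 PM = 8 h 58 min
Sat: 10:02 AM–5:50 PM = 7 h 48 min
Sun: 10:00 AM–7:08 PM = 9 h 8 min
Total worked: 45 h 0 min = 2700 min.
Regular 44 h 0 min = 2640 min at £29.50/h; overtime 1 h 0 min = 60 min at £44.25/h.
Pay = (2640 × £29.50 + 60 × £44.25) ÷ 60 = £1342.25.

£1342.25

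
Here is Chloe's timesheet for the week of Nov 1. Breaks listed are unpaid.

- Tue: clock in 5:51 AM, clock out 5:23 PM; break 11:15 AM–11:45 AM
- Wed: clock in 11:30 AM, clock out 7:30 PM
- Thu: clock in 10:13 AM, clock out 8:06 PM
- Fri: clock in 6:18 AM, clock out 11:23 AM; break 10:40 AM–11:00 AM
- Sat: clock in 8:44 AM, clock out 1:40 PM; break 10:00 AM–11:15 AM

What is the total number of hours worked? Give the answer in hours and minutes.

37 h 21 min

Tue: 5:51 AM–5:23 PM = 11 h 32 min; less 30 min break → 11 h 2 min
Wed: 11:30 AM–7:30 PM = 8 h 0 min
Thu: 10:13 AM–8:06 PM = 9 h 53 min
Fri: 6:18 AM–11:23 AM = 5 h 5 min; less 20 min break → 4 h 45 min
Sat: 8:44 AM–1:40 PM = 4 h 56 min; less 75 min break → 3 h 41 min
Total: 11 h 2 min + 8 h 0 min + 9 h 53 min + 4 h 45 min + 3 h 41 min = 37 h 21 min.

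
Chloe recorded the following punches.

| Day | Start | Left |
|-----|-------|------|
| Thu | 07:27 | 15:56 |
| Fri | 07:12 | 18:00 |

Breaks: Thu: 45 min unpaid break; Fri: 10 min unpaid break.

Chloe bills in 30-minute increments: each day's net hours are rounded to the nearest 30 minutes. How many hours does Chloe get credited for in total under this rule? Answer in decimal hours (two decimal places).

18.00 hours

Thu: 07:27–15:56 = 8 h 29 min − 45 min = 7 h 44 min → rounds to 7 h 30 min
Fri: 07:12–18:00 = 10 h 48 min − 10 min = 10 h 38 min → rounds to 10 h 30 min
Total credited: 18 h 0 min.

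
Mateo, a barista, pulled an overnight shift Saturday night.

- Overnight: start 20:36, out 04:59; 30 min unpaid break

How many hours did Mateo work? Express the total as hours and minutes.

7 h 53 min

Overnight: 20:36 → midnight = 3 h 24 min; midnight → 04:59 = 4 h 59 min; span 8 h 23 min; less 30 min break → 7 h 53 min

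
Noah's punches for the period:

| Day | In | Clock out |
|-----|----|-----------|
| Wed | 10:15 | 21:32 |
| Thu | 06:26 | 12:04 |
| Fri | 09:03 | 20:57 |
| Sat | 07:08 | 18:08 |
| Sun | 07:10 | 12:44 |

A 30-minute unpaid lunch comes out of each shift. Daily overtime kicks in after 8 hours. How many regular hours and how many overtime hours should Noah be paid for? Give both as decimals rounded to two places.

Regular 34.20 hours, overtime 8.68 hours

Wed: 10:15–21:32 = 11 h 17 min; less 30 min break → 10 h 47 min
Thu: 06:26–12:04 = 5 h 38 min; less 30 min break → 5 h 8 min
Fri: 09:03–20:57 = 11 h 54 min; less 30 min break → 11 h 24 min
Sat: 07:08–18:08 = 11 h 0 min; less 30 min break → 10 h 30 min
Sun: 07:10–12:44 = 5 h 34 min; less 30 min break → 5 h 4 min
Wed reg 8 h 0 min / OT 2 h 47 min; Thu reg 5 h 8 min / OT 0 h 0 min; Fri reg 8 h 0 min / OT 3 h 24 min; Sat reg 8 h 0 min / OT 2 h 30 min; Sun reg 5 h 4 min / OT 0 h 0 min.
Totals: regular 34 h 12 min, overtime 8 h 41 min.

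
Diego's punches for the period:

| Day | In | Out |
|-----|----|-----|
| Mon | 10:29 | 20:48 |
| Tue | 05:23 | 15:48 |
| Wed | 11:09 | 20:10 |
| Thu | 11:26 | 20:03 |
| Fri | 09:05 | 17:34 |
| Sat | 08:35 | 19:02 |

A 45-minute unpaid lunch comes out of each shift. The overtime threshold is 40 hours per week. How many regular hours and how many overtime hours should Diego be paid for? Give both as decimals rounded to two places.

Mon: 10:29–20:48 = 10 h 19 min; less 45 min break → 9 h 34 min
Tue: 05:23–15:48 = 10 h 25 min; less 45 min break → 9 h 40 min
Wed: 11:09–20:10 = 9 h 1 min; less 45 min break → 8 h 16 min
Thu: 11:26–20:03 = 8 h 37 min; less 45 min break → 7 h 52 min
Fri: 09:05–17:34 = 8 h 29 min; less 45 min break → 7 h 44 min
Sat: 08:35–19:02 = 10 h 27 min; less 45 min break → 9 h 42 min
Total worked: 52 h 48 min = 52.80 h.
Threshold 40 h → overtime 12 h 48 min, regular 40 h 0 min.

Regular 40.00 hours, overtime 12.80 hours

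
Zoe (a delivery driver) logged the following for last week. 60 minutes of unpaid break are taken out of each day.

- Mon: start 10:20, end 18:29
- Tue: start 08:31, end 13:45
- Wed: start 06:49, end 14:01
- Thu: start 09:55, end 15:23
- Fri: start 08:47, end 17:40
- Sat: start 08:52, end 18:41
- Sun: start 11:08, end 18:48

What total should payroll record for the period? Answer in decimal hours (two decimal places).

Mon: 10:20–18:29 = 8 h 9 min; less 60 min break → 7 h 9 min
Tue: 08:31–13:45 = 5 h 14 min; less 60 min break → 4 h 14 min
Wed: 06:49–14:01 = 7 h 12 min; less 60 min break → 6 h 12 min
Thu: 09:55–15:23 = 5 h 28 min; less 60 min break → 4 h 28 min
Fri: 08:47–17:40 = 8 h 53 min; less 60 min break → 7 h 53 min
Sat: 08:52–18:41 = 9 h 49 min; less 60 min break → 8 h 49 min
Sun: 11:08–18:48 = 7 h 40 min; less 60 min break → 6 h 40 min
Total: 7 h 9 min + 4 h 14 min + 6 h 12 min + 4 h 28 min + 7 h 53 min + 8 h 49 min + 6 h 40 min = 45 h 25 min.

45.42 hours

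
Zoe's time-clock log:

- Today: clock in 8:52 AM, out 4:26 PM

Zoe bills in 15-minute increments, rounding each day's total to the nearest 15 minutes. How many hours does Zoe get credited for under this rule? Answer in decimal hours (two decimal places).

Today: 8:52 AM–4:26 PM = 7 h 34 min → rounds to 7 h 30 min

7.50 hours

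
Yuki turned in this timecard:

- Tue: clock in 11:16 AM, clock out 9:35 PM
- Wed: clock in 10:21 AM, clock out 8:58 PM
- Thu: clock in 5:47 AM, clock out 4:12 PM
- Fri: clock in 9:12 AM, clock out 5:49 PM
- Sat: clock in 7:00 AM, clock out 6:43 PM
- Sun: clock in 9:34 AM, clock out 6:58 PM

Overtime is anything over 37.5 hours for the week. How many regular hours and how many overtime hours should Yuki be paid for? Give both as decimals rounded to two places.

Regular 37.50 hours, overtime 23.58 hours

Tue: 11:16 AM–9:35 PM = 10 h 19 min
Wed: 10:21 AM–8:58 PM = 10 h 37 min
Thu: 5:47 AM–4:12 PM = 10 h 25 min
Fri: 9:12 AM–5:49 PM = 8 h 37 min
Sat: 7:00 AM–6:43 PM = 11 h 43 min
Sun: 9:34 AM–6:58 PM = 9 h 24 min
Total worked: 61 h 5 min = 61.08 h.
Threshold 37.5 h → overtime 23 h 35 min, regular 37 h 30 min.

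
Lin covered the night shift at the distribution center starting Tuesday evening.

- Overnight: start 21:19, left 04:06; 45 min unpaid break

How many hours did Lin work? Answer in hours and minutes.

Overnight: 21:19 → midnight = 2 h 41 min; midnight → 04:06 = 4 h 6 min; span 6 h 47 min; less 45 min break → 6 h 2 min

6 h 2 min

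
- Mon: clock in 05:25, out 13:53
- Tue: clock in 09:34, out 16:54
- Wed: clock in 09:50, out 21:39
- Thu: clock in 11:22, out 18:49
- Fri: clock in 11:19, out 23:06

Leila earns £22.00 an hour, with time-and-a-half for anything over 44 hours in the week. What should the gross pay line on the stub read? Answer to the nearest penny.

£1062.05

Mon: 05:25–13:53 = 8 h 28 min
Tue: 09:34–16:54 = 7 h 20 min
Wed: 09:50–21:39 = 11 h 49 min
Thu: 11:22–18:49 = 7 h 27 min
Fri: 11:19–23:06 = 11 h 47 min
Total worked: 46 h 51 min = 2811 min.
Regular 44 h 0 min = 2640 min at £22.00/h; overtime 2 h 51 min = 171 min at £33.00/h.
Pay = (2640 × £22.00 + 171 × £33.00) ÷ 60 = £1062.05.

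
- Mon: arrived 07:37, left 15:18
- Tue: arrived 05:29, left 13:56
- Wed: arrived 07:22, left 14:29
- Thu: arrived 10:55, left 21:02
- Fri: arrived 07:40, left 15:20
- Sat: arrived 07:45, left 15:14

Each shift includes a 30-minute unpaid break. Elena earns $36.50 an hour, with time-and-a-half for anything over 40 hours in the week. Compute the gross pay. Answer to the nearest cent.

$1762.04

Mon: 07:37–15:18 = 7 h 41 min; less 30 min break → 7 h 11 min
Tue: 05:29–13:56 = 8 h 27 min; less 30 min break → 7 h 57 min
Wed: 07:22–14:29 = 7 h 7 min; less 30 min break → 6 h 37 min
Thu: 10:55–21:02 = 10 h 7 min; less 30 min break → 9 h 37 min
Fri: 07:40–15:20 = 7 h 40 min; less 30 min break → 7 h 10 min
Sat: 07:45–15:14 = 7 h 29 min; less 30 min break → 6 h 59 min
Total worked: 45 h 31 min = 2731 min.
Regular 40 h 0 min = 2400 min at $36.50/h; overtime 5 h 31 min = 331 min at $54.75/h.
Pay = (2400 × $36.50 + 331 × $54.75) ÷ 60 = $1762.04.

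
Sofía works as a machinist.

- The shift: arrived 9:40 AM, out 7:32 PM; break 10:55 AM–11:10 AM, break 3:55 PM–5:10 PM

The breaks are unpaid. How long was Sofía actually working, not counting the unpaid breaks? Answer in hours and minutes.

8 h 22 min

The shift: 9:40 AM–7:32 PM = 9 h 52 min; less 90 min break → 8 h 22 min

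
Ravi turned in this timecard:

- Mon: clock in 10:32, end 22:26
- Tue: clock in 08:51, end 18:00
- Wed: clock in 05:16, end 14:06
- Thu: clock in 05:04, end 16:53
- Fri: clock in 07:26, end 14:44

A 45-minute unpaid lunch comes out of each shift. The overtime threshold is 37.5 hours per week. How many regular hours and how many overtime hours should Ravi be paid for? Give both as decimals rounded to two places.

Regular 37.50 hours, overtime 7.75 hours

Mon: 10:32–22:26 = 11 h 54 min; less 45 min break → 11 h 9 min
Tue: 08:51–18:00 = 9 h 9 min; less 45 min break → 8 h 24 min
Wed: 05:16–14:06 = 8 h 50 min; less 45 min break → 8 h 5 min
Thu: 05:04–16:53 = 11 h 49 min; less 45 min break → 11 h 4 min
Fri: 07:26–14:44 = 7 h 18 min; less 45 min break → 6 h 33 min
Total worked: 45 h 15 min = 45.25 h.
Threshold 37.5 h → overtime 7 h 45 min, regular 37 h 30 min.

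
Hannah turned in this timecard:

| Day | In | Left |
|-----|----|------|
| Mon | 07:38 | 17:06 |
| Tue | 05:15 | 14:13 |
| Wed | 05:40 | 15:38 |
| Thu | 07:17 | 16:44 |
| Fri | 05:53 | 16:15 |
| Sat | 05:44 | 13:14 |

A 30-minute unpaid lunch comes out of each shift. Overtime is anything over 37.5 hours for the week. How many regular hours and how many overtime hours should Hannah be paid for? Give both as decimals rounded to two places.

Regular 37.50 hours, overtime 15.22 hours

Mon: 07:38–17:06 = 9 h 28 min; less 30 min break → 8 h 58 min
Tue: 05:15–14:13 = 8 h 58 min; less 30 min break → 8 h 28 min
Wed: 05:40–15:38 = 9 h 58 min; less 30 min break → 9 h 28 min
Thu: 07:17–16:44 = 9 h 27 min; less 30 min break → 8 h 57 min
Fri: 05:53–16:15 = 10 h 22 min; less 30 min break → 9 h 52 min
Sat: 05:44–13:14 = 7 h 30 min; less 30 min break → 7 h 0 min
Total worked: 52 h 43 min = 52.72 h.
Threshold 37.5 h → overtime 15 h 13 min, regular 37 h 30 min.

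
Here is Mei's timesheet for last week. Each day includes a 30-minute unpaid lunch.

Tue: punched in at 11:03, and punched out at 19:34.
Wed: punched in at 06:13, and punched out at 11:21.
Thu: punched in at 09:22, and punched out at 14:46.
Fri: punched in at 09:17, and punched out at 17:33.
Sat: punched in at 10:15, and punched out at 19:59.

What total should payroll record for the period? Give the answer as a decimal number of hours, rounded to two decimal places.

34.55 hours

Tue: 11:03–19:34 = 8 h 31 min; less 30 min break → 8 h 1 min
Wed: 06:13–11:21 = 5 h 8 min; less 30 min break → 4 h 38 min
Thu: 09:22–14:46 = 5 h 24 min; less 30 min break → 4 h 54 min
Fri: 09:17–17:33 = 8 h 16 min; less 30 min break → 7 h 46 min
Sat: 10:15–19:59 = 9 h 44 min; less 30 min break → 9 h 14 min
Total: 8 h 1 min + 4 h 38 min + 4 h 54 min + 7 h 46 min + 9 h 14 min = 34 h 33 min.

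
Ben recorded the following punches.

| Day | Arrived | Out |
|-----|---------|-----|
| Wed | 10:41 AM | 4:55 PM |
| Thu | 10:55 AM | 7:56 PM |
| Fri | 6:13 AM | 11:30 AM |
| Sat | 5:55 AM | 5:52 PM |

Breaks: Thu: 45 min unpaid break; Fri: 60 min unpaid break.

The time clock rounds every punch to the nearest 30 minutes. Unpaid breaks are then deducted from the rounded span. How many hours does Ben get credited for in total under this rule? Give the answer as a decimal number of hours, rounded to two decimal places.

31.25 hours

Wed: in 10:41 AM→10:30 AM, out 4:55 PM→5:00 PM; 6 h 30 min
Thu: in 10:55 AM→11:00 AM, out 7:56 PM→8:00 PM; 9 h 0 min − 45 min = 8 h 15 min
Fri: in 6:13 AM→6:00 AM, out 11:30 AM→11:30 AM; 5 h 30 min − 60 min = 4 h 30 min
Sat: in 5:55 AM→6:00 AM, out 5:52 PM→6:00 PM; 12 h 0 min
Total credited: 31 h 15 min.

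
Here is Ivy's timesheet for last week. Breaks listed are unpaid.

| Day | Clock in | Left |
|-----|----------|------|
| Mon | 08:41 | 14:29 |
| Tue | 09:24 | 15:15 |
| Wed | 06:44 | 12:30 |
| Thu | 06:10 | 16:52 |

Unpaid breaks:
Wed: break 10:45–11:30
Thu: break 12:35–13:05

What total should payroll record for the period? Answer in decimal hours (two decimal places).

26.87 hours

Mon: 08:41–14:29 = 5 h 48 min
Tue: 09:24–15:15 = 5 h 51 min
Wed: 06:44–12:30 = 5 h 46 min; less 45 min break → 5 h 1 min
Thu: 06:10–16:52 = 10 h 42 min; less 30 min break → 10 h 12 min
Total: 5 h 48 min + 5 h 51 min + 5 h 1 min + 10 h 12 min = 26 h 52 min.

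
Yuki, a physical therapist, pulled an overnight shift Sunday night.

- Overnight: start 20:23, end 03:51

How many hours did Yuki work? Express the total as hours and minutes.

7 h 28 min

Overnight: 20:23 → midnight = 3 h 37 min; midnight → 03:51 = 3 h 51 min; span 7 h 28 min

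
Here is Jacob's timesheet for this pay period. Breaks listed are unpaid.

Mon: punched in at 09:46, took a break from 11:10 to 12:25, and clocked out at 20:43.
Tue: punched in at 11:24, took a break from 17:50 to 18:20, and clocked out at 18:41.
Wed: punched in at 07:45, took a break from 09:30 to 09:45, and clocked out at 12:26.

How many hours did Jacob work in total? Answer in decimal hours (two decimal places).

Mon: 09:46–20:43 = 10 h 57 min; less 75 min break → 9 h 42 min
Tue: 11:24–18:41 = 7 h 17 min; less 30 min break → 6 h 47 min
Wed: 07:45–12:26 = 4 h 41 min; less 15 min break → 4 h 26 min
Total: 9 h 42 min + 6 h 47 min + 4 h 26 min = 20 h 55 min.

20.92 hours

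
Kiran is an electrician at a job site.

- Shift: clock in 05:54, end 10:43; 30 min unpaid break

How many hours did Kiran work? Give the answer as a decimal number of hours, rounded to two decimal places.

4.32 hours

Shift: 05:54–10:43 = 4 h 49 min; less 30 min break → 4 h 19 min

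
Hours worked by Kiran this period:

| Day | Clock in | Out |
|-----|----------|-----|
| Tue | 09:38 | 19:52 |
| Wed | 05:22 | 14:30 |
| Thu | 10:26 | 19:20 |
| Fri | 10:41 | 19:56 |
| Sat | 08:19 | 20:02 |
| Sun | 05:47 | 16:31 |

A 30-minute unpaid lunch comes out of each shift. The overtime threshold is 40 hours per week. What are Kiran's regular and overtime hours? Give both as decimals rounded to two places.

Regular 40.00 hours, overtime 16.97 hours

Tue: 09:38–19:52 = 10 h 14 min; less 30 min break → 9 h 44 min
Wed: 05:22–14:30 = 9 h 8 min; less 30 min break → 8 h 38 min
Thu: 10:26–19:20 = 8 h 54 min; less 30 min break → 8 h 24 min
Fri: 10:41–19:56 = 9 h 15 min; less 30 min break → 8 h 45 min
Sat: 08:19–20:02 = 11 h 43 min; less 30 min break → 11 h 13 min
Sun: 05:47–16:31 = 10 h 44 min; less 30 min break → 10 h 14 min
Total worked: 56 h 58 min = 56.97 h.
Threshold 40 h → overtime 16 h 58 min, regular 40 h 0 min.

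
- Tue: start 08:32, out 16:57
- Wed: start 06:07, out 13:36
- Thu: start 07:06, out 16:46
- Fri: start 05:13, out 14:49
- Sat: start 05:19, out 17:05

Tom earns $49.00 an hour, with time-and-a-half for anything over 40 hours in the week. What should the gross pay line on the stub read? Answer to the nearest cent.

Tue: 08:32–16:57 = 8 h 25 min
Wed: 06:07–13:36 = 7 h 29 min
Thu: 07:06–16:46 = 9 h 40 min
Fri: 05:13–14:49 = 9 h 36 min
Sat: 05:19–17:05 = 11 h 46 min
Total worked: 46 h 56 min = 2816 min.
Regular 40 h 0 min = 2400 min at $49.00/h; overtime 6 h 56 min = 416 min at $73.50/h.
Pay = (2400 × $49.00 + 416 × $73.50) ÷ 60 = $2469.60.

$2469.60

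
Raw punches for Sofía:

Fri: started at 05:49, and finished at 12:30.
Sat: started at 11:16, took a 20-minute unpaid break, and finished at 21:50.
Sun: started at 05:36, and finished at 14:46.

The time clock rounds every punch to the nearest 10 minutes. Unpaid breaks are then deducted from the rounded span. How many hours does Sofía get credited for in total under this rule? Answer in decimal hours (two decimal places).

26.00 hours

Fri: in 05:49→05:50, out 12:30→12:30; 6 h 40 min
Sat: in 11:16→11:20, out 21:50→21:50; 10 h 30 min − 20 min = 10 h 10 min
Sun: in 05:36→05:40, out 14:46→14:50; 9 h 10 min
Total credited: 26 h 0 min.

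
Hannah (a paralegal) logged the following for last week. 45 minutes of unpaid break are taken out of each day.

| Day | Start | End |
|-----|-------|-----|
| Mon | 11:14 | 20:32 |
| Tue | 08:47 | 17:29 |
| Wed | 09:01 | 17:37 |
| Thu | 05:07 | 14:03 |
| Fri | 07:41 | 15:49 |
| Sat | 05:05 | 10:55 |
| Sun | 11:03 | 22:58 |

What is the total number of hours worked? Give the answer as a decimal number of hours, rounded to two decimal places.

56.17 hours

Mon: 11:14–20:32 = 9 h 18 min; less 45 min break → 8 h 33 min
Tue: 08:47–17:29 = 8 h 42 min; less 45 min break → 7 h 57 min
Wed: 09:01–17:37 = 8 h 36 min; less 45 min break → 7 h 51 min
Thu: 05:07–14:03 = 8 h 56 min; less 45 min break → 8 h 11 min
Fri: 07:41–15:49 = 8 h 8 min; less 45 min break → 7 h 23 min
Sat: 05:05–10:55 = 5 h 50 min; less 45 min break → 5 h 5 min
Sun: 11:03–22:58 = 11 h 55 min; less 45 min break → 11 h 10 min
Total: 8 h 33 min + 7 h 57 min + 7 h 51 min + 8 h 11 min + 7 h 23 min + 5 h 5 min + 11 h 10 min = 56 h 10 min.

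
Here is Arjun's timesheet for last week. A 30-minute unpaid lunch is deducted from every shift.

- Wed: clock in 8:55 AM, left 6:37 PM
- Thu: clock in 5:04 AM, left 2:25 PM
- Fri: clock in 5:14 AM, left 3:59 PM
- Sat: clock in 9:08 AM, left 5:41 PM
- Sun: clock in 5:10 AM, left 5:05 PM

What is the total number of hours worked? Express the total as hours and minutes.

47 h 46 min

Wed: 8:55 AM–6:37 PM = 9 h 42 min; less 30 min break → 9 h 12 min
Thu: 5:04 AM–2:25 PM = 9 h 21 min; less 30 min break → 8 h 51 min
Fri: 5:14 AM–3:59 PM = 10 h 45 min; less 30 min break → 10 h 15 min
Sat: 9:08 AM–5:41 PM = 8 h 33 min; less 30 min break → 8 h 3 min
Sun: 5:10 AM–5:05 PM = 11 h 55 min; less 30 min break → 11 h 25 min
Total: 9 h 12 min + 8 h 51 min + 10 h 15 min + 8 h 3 min + 11 h 25 min = 47 h 46 min.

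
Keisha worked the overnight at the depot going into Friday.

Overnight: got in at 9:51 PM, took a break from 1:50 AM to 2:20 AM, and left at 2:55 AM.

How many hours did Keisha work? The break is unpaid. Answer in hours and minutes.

4 h 34 min

Overnight: 9:51 PM → midnight = 2 h 9 min; midnight → 2:55 AM = 2 h 55 min; span 5 h 4 min; less 30 min break → 4 h 34 min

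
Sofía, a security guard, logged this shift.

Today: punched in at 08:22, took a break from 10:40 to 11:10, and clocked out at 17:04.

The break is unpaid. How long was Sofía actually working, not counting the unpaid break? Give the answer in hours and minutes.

Today: 08:22–17:04 = 8 h 42 min; less 30 min break → 8 h 12 min

8 h 12 min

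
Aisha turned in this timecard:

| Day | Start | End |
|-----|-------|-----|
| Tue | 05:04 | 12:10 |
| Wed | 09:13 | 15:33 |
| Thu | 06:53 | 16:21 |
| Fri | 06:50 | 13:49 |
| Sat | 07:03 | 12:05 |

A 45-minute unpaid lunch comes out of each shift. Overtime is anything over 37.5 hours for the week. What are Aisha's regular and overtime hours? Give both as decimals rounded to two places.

Tue: 05:04–12:10 = 7 h 6 min; less 45 min break → 6 h 21 min
Wed: 09:13–15:33 = 6 h 20 min; less 45 min break → 5 h 35 min
Thu: 06:53–16:21 = 9 h 28 min; less 45 min break → 8 h 43 min
Fri: 06:50–13:49 = 6 h 59 min; less 45 min break → 6 h 14 min
Sat: 07:03–12:05 = 5 h 2 min; less 45 min break → 4 h 17 min
Total worked: 31 h 10 min = 31.17 h.
Threshold 37.5 h → overtime 0 h 0 min, regular 31 h 10 min.

Regular 31.17 hours, overtime 0.00 hours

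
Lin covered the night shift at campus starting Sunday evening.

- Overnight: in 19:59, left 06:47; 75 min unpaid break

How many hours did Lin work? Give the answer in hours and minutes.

Overnight: 19:59 → midnight = 4 h 1 min; midnight → 06:47 = 6 h 47 min; span 10 h 48 min; less 75 min break → 9 h 33 min

9 h 33 min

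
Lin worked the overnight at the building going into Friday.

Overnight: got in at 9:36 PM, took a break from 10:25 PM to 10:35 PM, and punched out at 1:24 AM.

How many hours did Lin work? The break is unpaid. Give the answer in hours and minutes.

3 h 38 min

Overnight: 9:36 PM → midnight = 2 h 24 min; midnight → 1:24 AM = 1 h 24 min; span 3 h 48 min; less 10 min break → 3 h 38 min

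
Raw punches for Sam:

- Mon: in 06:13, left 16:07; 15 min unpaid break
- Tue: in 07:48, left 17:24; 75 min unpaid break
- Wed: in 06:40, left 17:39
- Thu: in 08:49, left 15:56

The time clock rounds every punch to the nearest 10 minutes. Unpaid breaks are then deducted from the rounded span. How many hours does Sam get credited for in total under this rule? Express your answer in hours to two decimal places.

36.17 hours

Mon: in 06:13→06:10, out 16:07→16:10; 10 h 0 min − 15 min = 9 h 45 min
Tue: in 07:48→07:50, out 17:24→17:20; 9 h 30 min − 75 min = 8 h 15 min
Wed: in 06:40→06:40, out 17:39→17:40; 11 h 0 min
Thu: in 08:49→08:50, out 15:56→16:00; 7 h 10 min
Total credited: 36 h 10 min.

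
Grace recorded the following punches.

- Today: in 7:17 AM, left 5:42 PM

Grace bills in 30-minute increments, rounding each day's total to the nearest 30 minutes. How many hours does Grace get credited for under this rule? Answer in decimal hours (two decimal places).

Today: 7:17 AM–5:42 PM = 10 h 25 min → rounds to 10 h 30 min

10.50 hours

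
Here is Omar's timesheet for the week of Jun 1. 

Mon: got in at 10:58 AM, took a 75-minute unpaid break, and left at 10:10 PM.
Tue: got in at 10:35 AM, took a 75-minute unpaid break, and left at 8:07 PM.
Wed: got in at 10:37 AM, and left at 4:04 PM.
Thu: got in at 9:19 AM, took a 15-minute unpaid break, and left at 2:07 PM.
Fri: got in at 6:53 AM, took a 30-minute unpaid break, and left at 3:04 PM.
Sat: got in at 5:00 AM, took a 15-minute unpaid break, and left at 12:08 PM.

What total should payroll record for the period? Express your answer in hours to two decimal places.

42.80 hours

Mon: 10:58 AM–10:10 PM = 11 h 12 min; less 75 min break → 9 h 57 min
Tue: 10:35 AM–8:07 PM = 9 h 32 min; less 75 min break → 8 h 17 min
Wed: 10:37 AM–4:04 PM = 5 h 27 min
Thu: 9:19 AM–2:07 PM = 4 h 48 min; less 15 min break → 4 h 33 min
Fri: 6:53 AM–3:04 PM = 8 h 11 min; less 30 min break → 7 h 41 min
Sat: 5:00 AM–12:08 PM = 7 h 8 min; less 15 min break → 6 h 53 min
Total: 9 h 57 min + 8 h 17 min + 5 h 27 min + 4 h 33 min + 7 h 41 min + 6 h 53 min = 42 h 48 min.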